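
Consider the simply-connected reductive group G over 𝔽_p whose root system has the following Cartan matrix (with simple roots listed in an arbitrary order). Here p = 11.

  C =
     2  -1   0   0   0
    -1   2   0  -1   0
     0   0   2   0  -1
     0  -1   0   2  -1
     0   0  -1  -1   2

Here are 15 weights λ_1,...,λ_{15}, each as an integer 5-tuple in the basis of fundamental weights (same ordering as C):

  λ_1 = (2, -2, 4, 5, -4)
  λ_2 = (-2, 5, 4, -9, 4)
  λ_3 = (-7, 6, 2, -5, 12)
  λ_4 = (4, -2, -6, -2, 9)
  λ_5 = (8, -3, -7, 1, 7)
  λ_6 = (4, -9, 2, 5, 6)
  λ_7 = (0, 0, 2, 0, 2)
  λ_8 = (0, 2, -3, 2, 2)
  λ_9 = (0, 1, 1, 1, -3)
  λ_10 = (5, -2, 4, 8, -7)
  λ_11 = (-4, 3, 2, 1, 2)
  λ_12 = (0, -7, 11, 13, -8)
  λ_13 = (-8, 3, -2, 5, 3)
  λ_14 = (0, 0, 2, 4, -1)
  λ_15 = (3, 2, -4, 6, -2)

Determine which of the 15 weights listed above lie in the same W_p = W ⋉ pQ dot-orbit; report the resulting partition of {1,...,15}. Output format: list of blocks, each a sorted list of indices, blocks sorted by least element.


C ↔ A_5 under row/col permutation; |W(A_5)| = 720.

Folding the 15 weights λ_j+ρ into Ā_11 (reps in the given 5-coord order):

    1: (2, 1, 2, 2, 3)
    2: (2, 1, 2, 2, 3)
    3: (1, 1, 3, 1, 3)
    4: (1, 1, 3, 1, 3)
    5: (1, 2, 0, 0, 2)
    6: (2, 1, 2, 2, 3)
    7: (1, 1, 3, 1, 3)
    8: (1, 3, 2, 3, 1)
    9: (1, 2, 0, 0, 2)
    10: (2, 1, 2, 2, 3)
    11: (2, 1, 2, 2, 3)
    12: (1, 1, 3, 1, 3)
    13: (1, 3, 2, 3, 1)
    14: (1, 1, 3, 5, 0)
    15: (1, 3, 2, 3, 1)

The 15 indices split into 5 linkage classes (same alcove rep ⇔ same W_11-dot-orbit):

[[1, 2, 6, 10, 11], [3, 4, 7, 12], [5, 9], [8, 13, 15], [14]]


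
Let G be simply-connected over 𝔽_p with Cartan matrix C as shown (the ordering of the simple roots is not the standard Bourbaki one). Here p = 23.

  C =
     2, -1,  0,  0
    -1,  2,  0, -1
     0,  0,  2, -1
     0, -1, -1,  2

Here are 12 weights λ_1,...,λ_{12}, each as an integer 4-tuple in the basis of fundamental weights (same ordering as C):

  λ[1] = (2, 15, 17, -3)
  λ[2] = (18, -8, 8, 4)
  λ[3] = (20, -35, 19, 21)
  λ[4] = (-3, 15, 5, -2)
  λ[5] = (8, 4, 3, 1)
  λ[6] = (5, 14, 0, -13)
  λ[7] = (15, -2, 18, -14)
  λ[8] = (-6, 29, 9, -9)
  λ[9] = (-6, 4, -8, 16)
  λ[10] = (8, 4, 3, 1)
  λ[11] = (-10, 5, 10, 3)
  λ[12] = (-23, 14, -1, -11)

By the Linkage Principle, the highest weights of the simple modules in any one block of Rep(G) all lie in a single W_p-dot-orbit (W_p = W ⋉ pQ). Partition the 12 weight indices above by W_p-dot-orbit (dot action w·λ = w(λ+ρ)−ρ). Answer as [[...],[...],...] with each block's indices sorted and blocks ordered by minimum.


A_4 Cartan matrix, 4 simple roots permuted; ρ=(1,1,1,1).

Ā_23 reps of the 12 weights (A_4, coords as presented):

  1: (9, 5, 4, 2)
  2: (9, 5, 4, 2)
  3: (6, 3, 11, 1)
  4: (2, 13, 5, 1)
  5: (9, 5, 4, 2)
  6: (6, 3, 11, 1)
  7: (2, 13, 5, 1)
  8: (2, 13, 5, 1)
  9: (5, 0, 7, 10)
  10: (9, 5, 4, 2)
  11: (6, 3, 11, 1)
  12: (5, 0, 7, 10)

These 12 weights hit 4 W_23-dot-orbits; sizes (4, 3, 3, 2):

[[1, 2, 5, 10], [3, 6, 11], [4, 7, 8], [9, 12]]


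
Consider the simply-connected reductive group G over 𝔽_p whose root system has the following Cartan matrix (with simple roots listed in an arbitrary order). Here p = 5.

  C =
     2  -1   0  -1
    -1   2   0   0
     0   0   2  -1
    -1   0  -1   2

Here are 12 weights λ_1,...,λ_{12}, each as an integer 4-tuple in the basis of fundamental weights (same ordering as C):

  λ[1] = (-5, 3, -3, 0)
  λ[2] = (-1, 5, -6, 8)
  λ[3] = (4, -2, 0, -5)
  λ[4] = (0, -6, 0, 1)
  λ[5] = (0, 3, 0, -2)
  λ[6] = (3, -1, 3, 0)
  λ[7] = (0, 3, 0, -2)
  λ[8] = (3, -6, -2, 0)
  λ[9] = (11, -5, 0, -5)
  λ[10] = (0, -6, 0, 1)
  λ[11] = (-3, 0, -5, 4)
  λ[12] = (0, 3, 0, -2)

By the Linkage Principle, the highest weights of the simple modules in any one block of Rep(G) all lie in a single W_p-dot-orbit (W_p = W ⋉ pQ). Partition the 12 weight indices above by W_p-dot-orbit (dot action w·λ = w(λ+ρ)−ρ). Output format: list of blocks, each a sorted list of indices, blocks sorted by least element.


C ↔ A_4 under row/col permutation; |W(A_4)| = 120.

Folding the 12 weights λ_j+ρ into Ā_5 (reps in the given 4-coord order):

  λ_1 → (0, 1, 3, 1);  λ_2 → (0, 1, 0, 4);  λ_3 → (0, 1, 3, 1);  λ_4 → (2, 1, 1, 1);  λ_5 → (0, 4, 0, 1);  λ_6 → (0, 4, 0, 1);  λ_7 → (0, 4, 0, 1);  λ_8 → (0, 4, 0, 1);  λ_9 → (2, 1, 1, 1);  λ_10 → (2, 1, 1, 1);  λ_11 → (0, 1, 3, 1);  λ_12 → (0, 4, 0, 1)

4 distinct reps among the 12 weights ⇒ 4 W_5-linkage classes:

[[1, 3, 11], [2], [4, 9, 10], [5, 6, 7, 8, 12]]


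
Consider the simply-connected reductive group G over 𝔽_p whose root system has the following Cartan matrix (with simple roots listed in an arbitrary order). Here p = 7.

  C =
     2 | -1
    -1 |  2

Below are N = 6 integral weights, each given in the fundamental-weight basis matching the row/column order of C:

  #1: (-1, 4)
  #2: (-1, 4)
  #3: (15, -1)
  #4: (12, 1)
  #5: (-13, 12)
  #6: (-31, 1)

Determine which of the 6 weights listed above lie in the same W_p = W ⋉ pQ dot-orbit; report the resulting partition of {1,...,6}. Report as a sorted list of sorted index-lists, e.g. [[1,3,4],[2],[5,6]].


Root system A_2: the 2×2 matrix C matches after relabeling.

Folding the 6 weights λ_j+ρ into Ā_7 (reps in the given 2-coord order):

  λ_1+ρ ↦ (0, 5);  λ_2+ρ ↦ (0, 5);  λ_3+ρ ↦ (0, 5);  λ_4+ρ ↦ (1, 5);  λ_5+ρ ↦ (1, 5);  λ_6+ρ ↦ (0, 5)

Grouping the 6 weights by Ā_7-representative: 2 linkage classes.

[[1, 2, 3, 6], [4, 5]]


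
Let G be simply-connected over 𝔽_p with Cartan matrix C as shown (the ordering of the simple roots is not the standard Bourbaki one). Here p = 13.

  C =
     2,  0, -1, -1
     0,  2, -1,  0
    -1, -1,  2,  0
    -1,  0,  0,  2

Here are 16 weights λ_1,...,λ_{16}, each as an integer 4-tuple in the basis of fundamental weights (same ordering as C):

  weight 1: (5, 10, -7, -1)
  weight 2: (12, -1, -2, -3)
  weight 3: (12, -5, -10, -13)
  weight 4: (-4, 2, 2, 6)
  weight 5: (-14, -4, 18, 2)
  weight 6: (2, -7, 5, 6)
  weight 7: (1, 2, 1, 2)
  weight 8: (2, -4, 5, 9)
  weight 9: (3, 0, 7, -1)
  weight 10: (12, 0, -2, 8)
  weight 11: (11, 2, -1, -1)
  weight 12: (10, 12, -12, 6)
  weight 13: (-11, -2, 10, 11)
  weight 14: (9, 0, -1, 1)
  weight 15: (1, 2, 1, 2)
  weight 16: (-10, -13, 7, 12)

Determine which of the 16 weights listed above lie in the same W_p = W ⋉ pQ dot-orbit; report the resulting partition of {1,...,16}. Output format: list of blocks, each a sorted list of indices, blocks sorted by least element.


Root system A_4: the 4×4 matrix C matches after relabeling.

Folding the 16 weights λ_j+ρ into Ā_13 (reps in the given 4-coord order):

  λ_1+ρ ↦ (0, 5, 6, 0);  λ_2+ρ ↦ (10, 1, 0, 2);  λ_3+ρ ↦ (4, 1, 8, 0);  λ_4+ρ ↦ (3, 3, 0, 4);  λ_5+ρ ↦ (3, 3, 0, 4);  λ_6+ρ ↦ (3, 3, 0, 4);  λ_7+ρ ↦ (2, 3, 2, 3);  λ_8+ρ ↦ (3, 3, 0, 4);  λ_9+ρ ↦ (4, 1, 8, 0);  λ_10+ρ ↦ (4, 1, 8, 0);  λ_11+ρ ↦ (10, 1, 0, 2);  λ_12+ρ ↦ (0, 5, 6, 0);  λ_13+ρ ↦ (10, 1, 0, 2);  λ_14+ρ ↦ (10, 1, 0, 2);  λ_15+ρ ↦ (2, 3, 2, 3);  λ_16+ρ ↦ (4, 1, 8, 0)

These 16 weights hit 5 W_13-dot-orbits; sizes (2, 4, 4, 4, 2):

[[1, 12], [2, 11, 13, 14], [3, 9, 10, 16], [4, 5, 6, 8], [7, 15]]


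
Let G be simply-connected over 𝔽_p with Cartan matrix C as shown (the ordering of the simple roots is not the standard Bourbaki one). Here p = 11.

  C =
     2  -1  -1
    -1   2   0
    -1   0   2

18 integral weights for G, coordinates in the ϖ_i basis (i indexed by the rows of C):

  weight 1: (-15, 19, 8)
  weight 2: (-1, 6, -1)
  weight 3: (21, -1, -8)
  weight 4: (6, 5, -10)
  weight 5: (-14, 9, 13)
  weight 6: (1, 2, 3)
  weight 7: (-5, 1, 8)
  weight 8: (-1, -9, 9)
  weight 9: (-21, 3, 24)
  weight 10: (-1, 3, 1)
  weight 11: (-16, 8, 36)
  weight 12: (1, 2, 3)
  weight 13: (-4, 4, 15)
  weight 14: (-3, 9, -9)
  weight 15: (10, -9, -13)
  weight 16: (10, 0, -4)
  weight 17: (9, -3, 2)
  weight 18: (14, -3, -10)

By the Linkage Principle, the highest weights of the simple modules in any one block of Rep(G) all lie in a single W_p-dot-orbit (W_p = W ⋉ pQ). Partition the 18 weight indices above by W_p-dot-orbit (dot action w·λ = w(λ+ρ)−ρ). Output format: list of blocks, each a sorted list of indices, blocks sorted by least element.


C ↔ A_3 under row/col permutation; |W(A_3)| = 24.

Ā_11 reps of the 18 weights (A_3, coords as presented):

  1: (2, 3, 4) · 2: (0, 7, 0) · 3: (0, 7, 0) · 4: (2, 2, 5) · 5: (8, 0, 2) · 6: (2, 3, 4) · 7: (2, 2, 5) · 8: (8, 0, 2) · 9: (2, 3, 4) · 10: (0, 4, 2) · 11: (0, 4, 2) · 12: (2, 3, 4) · 13: (2, 3, 4) · 14: (8, 0, 2) · 15: (8, 0, 2) · 16: (8, 0, 2) · 17: (8, 0, 1) · 18: (2, 2, 5)

The 18 indices split into 6 linkage classes (same alcove rep ⇔ same W_11-dot-orbit):

[[1, 6, 9, 12, 13], [2, 3], [4, 7, 18], [5, 8, 14, 15, 16], [10, 11], [17]]


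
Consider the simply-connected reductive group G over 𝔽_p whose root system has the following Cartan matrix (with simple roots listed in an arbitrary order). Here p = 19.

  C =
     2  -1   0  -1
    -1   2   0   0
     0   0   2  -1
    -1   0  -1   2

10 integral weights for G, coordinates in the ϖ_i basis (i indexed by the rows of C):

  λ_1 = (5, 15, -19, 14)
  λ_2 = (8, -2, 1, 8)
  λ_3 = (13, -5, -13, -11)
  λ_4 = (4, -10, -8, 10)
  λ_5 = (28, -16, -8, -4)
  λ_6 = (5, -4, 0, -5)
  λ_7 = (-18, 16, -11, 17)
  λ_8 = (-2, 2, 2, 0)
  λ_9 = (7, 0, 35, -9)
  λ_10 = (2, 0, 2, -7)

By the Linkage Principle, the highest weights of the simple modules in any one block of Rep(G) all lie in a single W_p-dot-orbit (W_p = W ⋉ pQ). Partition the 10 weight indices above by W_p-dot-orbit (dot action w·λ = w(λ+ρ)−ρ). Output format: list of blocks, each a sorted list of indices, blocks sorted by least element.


Cartan matrix: type A_4 (|W|=120); un-permuting the 4 rows.

W_19-reps of the 10 weights in Ā_19 (same 4-coord order as C):

    [1] (1, 2, 3, 0)
    [2] (8, 0, 1, 9)
    [3] (4, 5, 7, 0)
    [4] (4, 5, 7, 0)
    [5] (4, 5, 7, 0)
    [6] (1, 2, 3, 0)
    [7] (8, 0, 1, 9)
    [8] (1, 2, 3, 0)
    [9] (8, 0, 1, 9)
    [10] (1, 2, 3, 0)

3 distinct reps among the 10 weights ⇒ 3 W_19-linkage classes:

[[1, 6, 8, 10], [2, 7, 9], [3, 4, 5]]


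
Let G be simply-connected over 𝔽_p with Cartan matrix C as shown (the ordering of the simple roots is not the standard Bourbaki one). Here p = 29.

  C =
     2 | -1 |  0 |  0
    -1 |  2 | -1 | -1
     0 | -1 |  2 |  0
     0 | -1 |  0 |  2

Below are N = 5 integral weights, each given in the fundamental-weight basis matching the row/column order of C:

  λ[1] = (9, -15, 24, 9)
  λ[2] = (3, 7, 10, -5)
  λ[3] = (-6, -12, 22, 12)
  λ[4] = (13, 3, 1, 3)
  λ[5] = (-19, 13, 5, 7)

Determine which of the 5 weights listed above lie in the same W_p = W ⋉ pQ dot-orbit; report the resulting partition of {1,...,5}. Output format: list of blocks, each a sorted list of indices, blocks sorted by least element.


C ↔ D_4 under row/col permutation; |W(D_4)| = 192.

Folding the 5 weights λ_j+ρ into Ā_29 (reps in the given 4-coord order):

    λ_1+ρ ↦ (4, 4, 11, 4)
    λ_2+ρ ↦ (4, 4, 11, 4)
    λ_3+ρ ↦ (11, 2, 7, 3)
    λ_4+ρ ↦ (14, 4, 2, 4)
    λ_5+ρ ↦ (14, 4, 2, 4)

Linkage partition of the 5 weights (3 classes, p=29):

[[1, 2], [3], [4, 5]]


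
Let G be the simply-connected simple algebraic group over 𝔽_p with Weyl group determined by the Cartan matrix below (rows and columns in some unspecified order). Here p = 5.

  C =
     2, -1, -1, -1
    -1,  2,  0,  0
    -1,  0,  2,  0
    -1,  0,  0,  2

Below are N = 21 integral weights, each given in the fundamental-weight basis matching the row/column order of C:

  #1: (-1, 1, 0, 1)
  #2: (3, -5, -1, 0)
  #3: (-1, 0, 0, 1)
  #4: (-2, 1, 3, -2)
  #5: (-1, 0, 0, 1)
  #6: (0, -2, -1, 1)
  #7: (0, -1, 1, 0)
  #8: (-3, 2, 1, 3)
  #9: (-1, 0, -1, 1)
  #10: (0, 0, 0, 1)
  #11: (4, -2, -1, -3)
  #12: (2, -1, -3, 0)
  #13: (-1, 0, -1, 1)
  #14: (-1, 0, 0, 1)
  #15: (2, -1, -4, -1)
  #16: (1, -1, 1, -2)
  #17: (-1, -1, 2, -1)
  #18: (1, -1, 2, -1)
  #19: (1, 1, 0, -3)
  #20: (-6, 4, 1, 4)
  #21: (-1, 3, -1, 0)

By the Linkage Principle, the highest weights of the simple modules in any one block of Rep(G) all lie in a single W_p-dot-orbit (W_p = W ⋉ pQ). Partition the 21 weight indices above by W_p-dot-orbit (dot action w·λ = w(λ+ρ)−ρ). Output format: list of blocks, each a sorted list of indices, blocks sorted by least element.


Type D_4, rank 4, |W|=192; reorder rows/cols to standard.

Alcove-folded reps (p=5, 21 weights, presented ϖ-order):

  [1] (0, 2, 1, 2) · [2] (0, 4, 0, 1) · [3] (0, 1, 1, 2) · [4] (1, 0, 2, 1) · [5] (0, 1, 1, 2) · [6] (0, 1, 0, 2) · [7] (1, 0, 2, 1) · [8] (0, 1, 0, 2) · [9] (0, 1, 0, 2) · [10] (0, 1, 1, 2) · [11] (0, 1, 0, 2) · [12] (1, 0, 2, 1) · [13] (0, 1, 0, 2) · [14] (0, 1, 1, 2) · [15] (0, 0, 3, 0) · [16] (1, 0, 2, 1) · [17] (0, 0, 3, 0) · [18] (0, 0, 3, 0) · [19] (0, 2, 1, 2) · [20] (0, 0, 3, 0) · [21] (0, 4, 0, 1)

Partition of {1..21} into 6 W_5-dot-orbits:

[[1, 19], [2, 21], [3, 5, 10, 14], [4, 7, 12, 16], [6, 8, 9, 11, 13], [15, 17, 18, 20]]


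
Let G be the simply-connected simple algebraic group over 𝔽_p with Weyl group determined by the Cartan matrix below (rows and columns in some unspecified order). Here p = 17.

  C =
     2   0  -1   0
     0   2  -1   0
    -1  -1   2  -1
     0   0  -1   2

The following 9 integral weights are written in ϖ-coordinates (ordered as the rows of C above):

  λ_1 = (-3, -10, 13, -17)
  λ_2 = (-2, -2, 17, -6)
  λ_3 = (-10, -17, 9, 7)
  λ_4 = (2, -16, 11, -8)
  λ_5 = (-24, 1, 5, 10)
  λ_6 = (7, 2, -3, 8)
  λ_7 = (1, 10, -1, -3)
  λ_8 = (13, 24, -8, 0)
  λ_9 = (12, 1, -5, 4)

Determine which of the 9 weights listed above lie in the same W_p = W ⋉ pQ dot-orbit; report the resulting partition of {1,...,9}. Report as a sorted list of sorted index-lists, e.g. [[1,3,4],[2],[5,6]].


C ↔ D_4 under row/col permutation; |W(D_4)| = 192.

λ_j+ρ reflected into Ā_17 (⟨·,θ^∨⟩≤17); 4-tuples as given:

  1: (9, 2, 2, 1)
  2: (0, 0, 1, 4)
  3: (6, 1, 1, 7)
  4: (7, 5, 0, 3)
  5: (0, 9, 2, 0)
  6: (6, 1, 1, 7)
  7: (0, 9, 2, 0)
  8: (6, 1, 1, 7)
  9: (9, 2, 2, 1)

Grouping the 9 weights by Ā_17-representative: 5 linkage classes.

[[1, 9], [2], [3, 6, 8], [4], [5, 7]]


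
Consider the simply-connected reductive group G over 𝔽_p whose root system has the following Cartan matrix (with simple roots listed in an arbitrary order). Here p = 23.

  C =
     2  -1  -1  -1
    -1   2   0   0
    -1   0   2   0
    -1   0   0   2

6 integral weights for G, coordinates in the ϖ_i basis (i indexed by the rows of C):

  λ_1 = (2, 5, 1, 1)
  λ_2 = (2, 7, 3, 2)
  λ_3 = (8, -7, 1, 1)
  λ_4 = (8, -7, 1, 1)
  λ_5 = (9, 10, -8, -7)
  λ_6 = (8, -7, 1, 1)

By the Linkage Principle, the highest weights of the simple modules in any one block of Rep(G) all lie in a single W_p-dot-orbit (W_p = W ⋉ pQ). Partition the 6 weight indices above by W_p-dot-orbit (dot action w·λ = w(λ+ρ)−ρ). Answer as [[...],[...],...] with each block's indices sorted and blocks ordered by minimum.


Cartan matrix: type D_4 (|W|=192); un-permuting the 4 rows.

Folding the 6 weights λ_j+ρ into Ā_23 (reps in the given 4-coord order):

  1: (3, 6, 2, 2);  2: (3, 8, 4, 3);  3: (3, 6, 2, 2);  4: (3, 6, 2, 2);  5: (3, 8, 4, 3);  6: (3, 6, 2, 2)

The 6 indices split into 2 linkage classes (same alcove rep ⇔ same W_23-dot-orbit):

[[1, 3, 4, 6], [2, 5]]


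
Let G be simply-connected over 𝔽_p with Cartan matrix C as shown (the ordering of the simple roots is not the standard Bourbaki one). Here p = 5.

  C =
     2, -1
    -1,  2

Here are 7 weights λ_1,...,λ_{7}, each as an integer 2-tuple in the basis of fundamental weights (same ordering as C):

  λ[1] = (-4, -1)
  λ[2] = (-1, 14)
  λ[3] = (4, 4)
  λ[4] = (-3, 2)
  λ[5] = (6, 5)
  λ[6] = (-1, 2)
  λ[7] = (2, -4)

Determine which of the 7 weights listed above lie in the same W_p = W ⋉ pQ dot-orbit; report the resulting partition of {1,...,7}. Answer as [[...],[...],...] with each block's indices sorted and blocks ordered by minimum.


Cartan matrix: type A_2 (|W|=6); un-permuting the 2 rows.

Alcove-folded reps (p=5, 7 weights, presented ϖ-order):

  λ_1 → (0, 3) · λ_2 → (0, 0) · λ_3 → (0, 0) · λ_4 → (2, 1) · λ_5 → (2, 1) · λ_6 → (0, 3) · λ_7 → (0, 3)

These 7 weights hit 3 W_5-dot-orbits; sizes (3, 2, 2):

[[1, 6, 7], [2, 3], [4, 5]]


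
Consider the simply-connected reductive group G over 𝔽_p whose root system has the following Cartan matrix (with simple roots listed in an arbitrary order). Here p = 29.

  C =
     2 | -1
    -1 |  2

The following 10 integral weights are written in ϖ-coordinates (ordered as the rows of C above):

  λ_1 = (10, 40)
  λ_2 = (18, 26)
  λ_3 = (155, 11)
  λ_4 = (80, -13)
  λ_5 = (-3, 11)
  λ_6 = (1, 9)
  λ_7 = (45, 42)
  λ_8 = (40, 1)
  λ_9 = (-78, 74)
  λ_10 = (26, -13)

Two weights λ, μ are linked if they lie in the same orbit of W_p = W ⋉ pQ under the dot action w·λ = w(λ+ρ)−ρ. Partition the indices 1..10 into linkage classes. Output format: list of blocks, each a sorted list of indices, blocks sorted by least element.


Cartan matrix: type A_2 (|W|=6); un-permuting the 2 rows.

λ_j+ρ reflected into Ā_29 (⟨·,θ^∨⟩≤29); 2-tuples as given:

  1: (12, 6)
  2: (2, 10)
  3: (12, 6)
  4: (12, 6)
  5: (2, 10)
  6: (2, 10)
  7: (15, 12)
  8: (15, 12)
  9: (2, 10)
  10: (15, 12)

These 10 weights hit 3 W_29-dot-orbits; sizes (3, 4, 3):

[[1, 3, 4], [2, 5, 6, 9], [7, 8, 10]]


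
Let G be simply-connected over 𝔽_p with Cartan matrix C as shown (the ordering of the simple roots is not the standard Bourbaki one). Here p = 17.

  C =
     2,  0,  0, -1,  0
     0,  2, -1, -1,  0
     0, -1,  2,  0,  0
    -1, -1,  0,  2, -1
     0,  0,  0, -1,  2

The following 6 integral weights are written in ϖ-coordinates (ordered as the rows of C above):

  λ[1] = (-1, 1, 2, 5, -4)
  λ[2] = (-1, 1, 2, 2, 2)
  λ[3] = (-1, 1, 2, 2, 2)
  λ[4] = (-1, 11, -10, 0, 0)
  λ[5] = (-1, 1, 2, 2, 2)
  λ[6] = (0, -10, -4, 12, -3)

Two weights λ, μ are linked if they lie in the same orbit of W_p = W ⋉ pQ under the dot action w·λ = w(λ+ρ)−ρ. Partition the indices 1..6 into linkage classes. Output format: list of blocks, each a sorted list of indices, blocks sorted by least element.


C ↔ D_5 under row/col permutation; |W(D_5)| = 1920.

Alcove-folded reps (p=17, 6 weights, presented ϖ-order):

  λ_1+ρ ↦ (0, 2, 3, 3, 3)
  λ_2+ρ ↦ (0, 2, 3, 3, 3)
  λ_3+ρ ↦ (0, 2, 3, 3, 3)
  λ_4+ρ ↦ (0, 2, 9, 1, 1)
  λ_5+ρ ↦ (0, 2, 3, 3, 3)
  λ_6+ρ ↦ (0, 2, 9, 1, 1)

Partition of {1..6} into 2 W_17-dot-orbits:

[[1, 2, 3, 5], [4, 6]]


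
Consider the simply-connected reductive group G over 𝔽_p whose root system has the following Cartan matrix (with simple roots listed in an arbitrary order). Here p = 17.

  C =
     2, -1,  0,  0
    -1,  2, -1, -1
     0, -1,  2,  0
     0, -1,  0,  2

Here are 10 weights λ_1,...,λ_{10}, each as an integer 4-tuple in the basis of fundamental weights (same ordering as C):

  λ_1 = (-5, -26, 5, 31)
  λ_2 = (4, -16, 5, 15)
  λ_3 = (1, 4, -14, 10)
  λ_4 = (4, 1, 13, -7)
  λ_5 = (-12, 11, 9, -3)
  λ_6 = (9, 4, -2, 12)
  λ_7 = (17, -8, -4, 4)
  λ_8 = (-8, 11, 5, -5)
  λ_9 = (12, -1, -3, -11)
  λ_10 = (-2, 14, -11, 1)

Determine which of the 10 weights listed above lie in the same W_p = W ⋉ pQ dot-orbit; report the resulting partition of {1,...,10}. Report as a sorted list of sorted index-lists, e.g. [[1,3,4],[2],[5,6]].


Type D_4, rank 4, |W|=192; reorder rows/cols to standard.

Ā_17 reps of the 10 weights (D_4, coords as presented):

  λ_1 → (4, 2, 6, 2) · λ_2 → (6, 1, 5, 3) · λ_3 → (6, 1, 5, 3) · λ_4 → (1, 0, 10, 2) · λ_5 → (6, 1, 5, 3) · λ_6 → (1, 0, 10, 2) · λ_7 → (6, 1, 5, 3) · λ_8 → (6, 1, 5, 3) · λ_9 → (1, 0, 10, 2) · λ_10 → (1, 0, 10, 2)

The 10 indices split into 3 linkage classes (same alcove rep ⇔ same W_17-dot-orbit):

[[1], [2, 3, 5, 7, 8], [4, 6, 9, 10]]


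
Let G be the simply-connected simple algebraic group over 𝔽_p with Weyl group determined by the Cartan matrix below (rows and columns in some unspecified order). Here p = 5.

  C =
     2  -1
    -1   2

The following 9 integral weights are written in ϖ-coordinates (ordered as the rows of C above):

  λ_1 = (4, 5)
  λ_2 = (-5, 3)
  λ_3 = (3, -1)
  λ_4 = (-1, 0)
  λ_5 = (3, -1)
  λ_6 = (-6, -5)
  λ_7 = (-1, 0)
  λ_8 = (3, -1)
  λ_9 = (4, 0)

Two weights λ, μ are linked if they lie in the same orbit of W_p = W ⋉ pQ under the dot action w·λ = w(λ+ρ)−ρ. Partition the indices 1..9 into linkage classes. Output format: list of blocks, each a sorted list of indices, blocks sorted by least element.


Type A_2, rank 2, |W|=6; reorder rows/cols to standard.

Alcove-folded reps (p=5, 9 weights, presented ϖ-order):

  [1] (0, 1);  [2] (4, 0);  [3] (4, 0);  [4] (0, 1);  [5] (4, 0);  [6] (0, 1);  [7] (0, 1);  [8] (4, 0);  [9] (4, 0)

Linkage partition of the 9 weights (2 classes, p=5):

[[1, 4, 6, 7], [2, 3, 5, 8, 9]]


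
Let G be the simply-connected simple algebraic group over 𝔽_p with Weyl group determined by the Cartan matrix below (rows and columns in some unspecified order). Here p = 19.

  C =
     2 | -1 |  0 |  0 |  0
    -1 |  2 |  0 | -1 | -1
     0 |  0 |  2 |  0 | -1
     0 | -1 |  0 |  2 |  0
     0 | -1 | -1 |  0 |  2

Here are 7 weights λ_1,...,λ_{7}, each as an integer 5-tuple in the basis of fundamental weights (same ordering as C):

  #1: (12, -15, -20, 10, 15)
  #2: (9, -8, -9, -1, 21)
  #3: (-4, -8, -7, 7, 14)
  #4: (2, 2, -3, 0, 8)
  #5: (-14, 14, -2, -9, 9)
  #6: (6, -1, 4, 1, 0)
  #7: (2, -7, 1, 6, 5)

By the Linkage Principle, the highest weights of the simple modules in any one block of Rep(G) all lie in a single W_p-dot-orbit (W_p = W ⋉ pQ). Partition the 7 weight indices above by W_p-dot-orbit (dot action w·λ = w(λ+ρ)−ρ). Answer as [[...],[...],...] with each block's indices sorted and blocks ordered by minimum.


Dynkin diagram of C (from the 8 off-diagonal −1 entries): D_5.

W_19-reps of the 7 weights in Ā_19 (same 5-coord order as C):

    [1] (3, 3, 2, 1, 0)
    [2] (3, 3, 2, 1, 0)
    [3] (7, 0, 5, 2, 1)
    [4] (3, 3, 2, 1, 0)
    [5] (7, 0, 5, 2, 1)
    [6] (7, 0, 5, 2, 1)
    [7] (3, 3, 2, 1, 0)

The 7 indices split into 2 linkage classes (same alcove rep ⇔ same W_19-dot-orbit):

[[1, 2, 4, 7], [3, 5, 6]]


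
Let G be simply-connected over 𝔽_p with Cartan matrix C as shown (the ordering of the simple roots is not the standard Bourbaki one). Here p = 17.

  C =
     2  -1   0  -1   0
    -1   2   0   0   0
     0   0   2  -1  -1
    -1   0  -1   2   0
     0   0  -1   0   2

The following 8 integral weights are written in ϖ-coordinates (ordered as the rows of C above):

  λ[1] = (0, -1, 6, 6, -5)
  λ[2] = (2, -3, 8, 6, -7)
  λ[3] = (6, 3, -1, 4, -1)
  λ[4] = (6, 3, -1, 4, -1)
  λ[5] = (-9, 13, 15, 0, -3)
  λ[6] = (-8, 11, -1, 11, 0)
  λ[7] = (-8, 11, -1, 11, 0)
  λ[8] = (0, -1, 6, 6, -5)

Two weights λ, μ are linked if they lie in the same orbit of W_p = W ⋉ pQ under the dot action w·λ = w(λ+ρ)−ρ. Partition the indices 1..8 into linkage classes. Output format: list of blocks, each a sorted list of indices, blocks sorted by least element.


Root system A_5: the 5×5 matrix C matches after relabeling.

Alcove-folded reps (p=17, 8 weights, presented ϖ-order):

  [1] (1, 0, 3, 7, 4);  [2] (1, 0, 3, 7, 4);  [3] (7, 4, 0, 5, 0);  [4] (7, 4, 0, 5, 0);  [5] (1, 0, 3, 7, 4);  [6] (7, 4, 0, 5, 0);  [7] (7, 4, 0, 5, 0);  [8] (1, 0, 3, 7, 4)

Partition of {1..8} into 2 W_17-dot-orbits:

[[1, 2, 5, 8], [3, 4, 6, 7]]


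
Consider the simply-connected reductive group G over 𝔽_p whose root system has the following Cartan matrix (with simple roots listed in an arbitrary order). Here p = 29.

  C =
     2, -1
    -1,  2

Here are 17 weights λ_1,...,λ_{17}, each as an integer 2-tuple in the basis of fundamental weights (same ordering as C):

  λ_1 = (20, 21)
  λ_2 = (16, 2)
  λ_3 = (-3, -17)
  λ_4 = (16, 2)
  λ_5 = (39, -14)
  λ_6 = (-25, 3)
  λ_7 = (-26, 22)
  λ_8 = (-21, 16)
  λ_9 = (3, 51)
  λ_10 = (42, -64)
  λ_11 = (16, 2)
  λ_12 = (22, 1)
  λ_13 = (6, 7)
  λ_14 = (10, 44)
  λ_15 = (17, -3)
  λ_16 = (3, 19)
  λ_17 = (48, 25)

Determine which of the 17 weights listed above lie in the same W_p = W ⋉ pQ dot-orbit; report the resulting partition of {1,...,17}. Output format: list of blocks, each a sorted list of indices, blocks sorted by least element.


Root system A_2: the 2×2 matrix C matches after relabeling.

Alcove-folded reps (p=29, 17 weights, presented ϖ-order):

  λ_1 → (7, 8)
  λ_2 → (17, 3)
  λ_3 → (16, 2)
  λ_4 → (17, 3)
  λ_5 → (16, 2)
  λ_6 → (4, 20)
  λ_7 → (23, 2)
  λ_8 → (17, 3)
  λ_9 → (23, 2)
  λ_10 → (9, 5)
  λ_11 → (17, 3)
  λ_12 → (23, 2)
  λ_13 → (7, 8)
  λ_14 → (16, 2)
  λ_15 → (16, 2)
  λ_16 → (4, 20)
  λ_17 → (17, 3)

These 17 weights hit 6 W_29-dot-orbits; sizes (2, 5, 4, 2, 3, 1):

[[1, 13], [2, 4, 8, 11, 17], [3, 5, 14, 15], [6, 16], [7, 9, 12], [10]]


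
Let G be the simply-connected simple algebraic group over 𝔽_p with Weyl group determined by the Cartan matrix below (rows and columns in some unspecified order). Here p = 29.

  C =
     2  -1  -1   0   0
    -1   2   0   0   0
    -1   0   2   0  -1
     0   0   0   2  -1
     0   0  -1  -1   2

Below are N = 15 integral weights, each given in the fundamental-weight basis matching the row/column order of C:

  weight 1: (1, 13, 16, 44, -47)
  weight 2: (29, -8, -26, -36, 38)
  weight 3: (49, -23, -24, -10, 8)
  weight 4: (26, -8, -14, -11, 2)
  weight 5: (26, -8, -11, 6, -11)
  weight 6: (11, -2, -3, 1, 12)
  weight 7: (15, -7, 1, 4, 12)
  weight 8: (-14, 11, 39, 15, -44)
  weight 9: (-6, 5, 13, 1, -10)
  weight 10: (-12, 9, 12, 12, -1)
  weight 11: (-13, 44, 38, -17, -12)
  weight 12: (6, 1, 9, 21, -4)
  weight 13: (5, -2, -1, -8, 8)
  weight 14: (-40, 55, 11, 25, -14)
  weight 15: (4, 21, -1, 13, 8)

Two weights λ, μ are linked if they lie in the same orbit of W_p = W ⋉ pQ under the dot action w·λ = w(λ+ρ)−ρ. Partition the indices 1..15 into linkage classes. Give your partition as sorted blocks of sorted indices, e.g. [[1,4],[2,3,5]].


Cartan matrix: type A_5 (|W|=720); un-permuting the 5 rows.

Folding the 15 weights λ_j+ρ into Ā_29 (reps in the given 5-coord order):

  λ_1+ρ ↦ (10, 1, 2, 13, 0)
  λ_2+ρ ↦ (2, 2, 6, 1, 14)
  λ_3+ρ ↦ (5, 1, 0, 7, 2)
  λ_4+ρ ↦ (0, 7, 7, 10, 3)
  λ_5+ρ ↦ (0, 7, 7, 10, 3)
  λ_6+ρ ↦ (9, 1, 2, 2, 11)
  λ_7+ρ ↦ (9, 1, 2, 2, 11)
  λ_8+ρ ↦ (10, 1, 2, 13, 0)
  λ_9+ρ ↦ (5, 1, 0, 7, 2)
  λ_10+ρ ↦ (10, 1, 2, 13, 0)
  λ_11+ρ ↦ (10, 1, 2, 13, 0)
  λ_12+ρ ↦ (0, 7, 7, 10, 3)
  λ_13+ρ ↦ (5, 1, 0, 7, 2)
  λ_14+ρ ↦ (10, 1, 2, 13, 0)
  λ_15+ρ ↦ (5, 1, 0, 7, 2)

Partition of {1..15} into 5 W_29-dot-orbits:

[[1, 8, 10, 11, 14], [2], [3, 9, 13, 15], [4, 5, 12], [6, 7]]


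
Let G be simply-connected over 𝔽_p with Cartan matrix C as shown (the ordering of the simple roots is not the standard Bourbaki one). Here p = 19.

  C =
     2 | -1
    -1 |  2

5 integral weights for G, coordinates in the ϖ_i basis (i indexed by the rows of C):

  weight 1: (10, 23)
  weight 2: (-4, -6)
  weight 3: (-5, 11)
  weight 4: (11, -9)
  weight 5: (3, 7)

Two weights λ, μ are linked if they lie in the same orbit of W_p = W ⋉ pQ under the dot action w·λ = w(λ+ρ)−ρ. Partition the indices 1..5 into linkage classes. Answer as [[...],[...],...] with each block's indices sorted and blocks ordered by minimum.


Dynkin diagram of C (from the 2 off-diagonal −1 entries): A_2.

Folding the 5 weights λ_j+ρ into Ā_19 (reps in the given 2-coord order):

  λ_1+ρ ↦ (5, 3);  λ_2+ρ ↦ (5, 3);  λ_3+ρ ↦ (4, 8);  λ_4+ρ ↦ (4, 8);  λ_5+ρ ↦ (4, 8)

Grouping the 5 weights by Ā_19-representative: 2 linkage classes.

[[1, 2], [3, 4, 5]]


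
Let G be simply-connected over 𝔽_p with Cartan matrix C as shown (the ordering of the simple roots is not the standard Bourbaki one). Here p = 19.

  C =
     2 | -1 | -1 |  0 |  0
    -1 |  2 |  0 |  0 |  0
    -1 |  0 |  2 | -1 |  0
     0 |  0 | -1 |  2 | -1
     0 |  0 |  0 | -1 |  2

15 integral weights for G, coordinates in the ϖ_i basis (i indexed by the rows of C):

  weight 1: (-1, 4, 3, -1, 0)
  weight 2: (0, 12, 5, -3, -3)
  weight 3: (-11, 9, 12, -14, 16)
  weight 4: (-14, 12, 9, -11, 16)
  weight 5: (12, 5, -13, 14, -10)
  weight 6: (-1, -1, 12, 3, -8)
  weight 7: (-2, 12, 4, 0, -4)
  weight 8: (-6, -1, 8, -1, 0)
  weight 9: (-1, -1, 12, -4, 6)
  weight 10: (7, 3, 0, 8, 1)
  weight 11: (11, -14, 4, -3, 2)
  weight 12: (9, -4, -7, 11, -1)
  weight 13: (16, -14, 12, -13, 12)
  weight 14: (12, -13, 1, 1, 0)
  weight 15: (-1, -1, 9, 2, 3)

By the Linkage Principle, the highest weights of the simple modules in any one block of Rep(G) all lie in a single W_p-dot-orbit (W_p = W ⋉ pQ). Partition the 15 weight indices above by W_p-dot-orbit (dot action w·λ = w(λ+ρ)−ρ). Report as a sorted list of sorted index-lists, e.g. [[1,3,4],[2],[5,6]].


Type A_5, rank 5, |W|=720; reorder rows/cols to standard.

λ_j+ρ reflected into Ā_19 (⟨·,θ^∨⟩≤19); 5-tuples as given:

  λ_1+ρ ↦ (0, 5, 4, 0, 1) · λ_2+ρ ↦ (1, 12, 2, 2, 1) · λ_3+ρ ↦ (0, 0, 10, 3, 4) · λ_4+ρ ↦ (0, 0, 10, 3, 4) · λ_5+ρ ↦ (1, 3, 6, 6, 0) · λ_6+ρ ↦ (0, 0, 10, 3, 4) · λ_7+ρ ↦ (1, 12, 2, 2, 1) · λ_8+ρ ↦ (0, 5, 4, 0, 1) · λ_9+ρ ↦ (0, 0, 10, 3, 4) · λ_10+ρ ↦ (7, 1, 1, 6, 3) · λ_11+ρ ↦ (1, 12, 2, 2, 1) · λ_12+ρ ↦ (1, 3, 6, 6, 0) · λ_13+ρ ↦ (4, 1, 1, 1, 11) · λ_14+ρ ↦ (1, 12, 2, 2, 1) · λ_15+ρ ↦ (0, 0, 10, 3, 4)

Partition of {1..15} into 6 W_19-dot-orbits:

[[1, 8], [2, 7, 11, 14], [3, 4, 6, 9, 15], [5, 12], [10], [13]]


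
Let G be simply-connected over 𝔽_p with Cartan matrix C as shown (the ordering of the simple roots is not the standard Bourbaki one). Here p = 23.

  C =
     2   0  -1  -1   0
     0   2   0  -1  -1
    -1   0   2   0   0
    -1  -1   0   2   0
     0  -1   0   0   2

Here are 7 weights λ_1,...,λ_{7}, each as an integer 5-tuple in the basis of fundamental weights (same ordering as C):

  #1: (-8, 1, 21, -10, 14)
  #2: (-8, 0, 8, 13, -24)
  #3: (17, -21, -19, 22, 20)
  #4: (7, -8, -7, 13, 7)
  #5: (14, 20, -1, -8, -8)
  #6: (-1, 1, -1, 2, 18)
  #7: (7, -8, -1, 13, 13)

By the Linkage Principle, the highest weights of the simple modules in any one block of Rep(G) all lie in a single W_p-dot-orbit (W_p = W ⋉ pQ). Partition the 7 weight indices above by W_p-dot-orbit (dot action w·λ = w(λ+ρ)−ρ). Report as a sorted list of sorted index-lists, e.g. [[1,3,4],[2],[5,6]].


Dynkin diagram of C (from the 8 off-diagonal −1 entries): A_5.

Ā_23 reps of the 7 weights (A_5, coords as presented):

    λ_1+ρ ↦ (2, 7, 6, 7, 1)
    λ_2+ρ ↦ (2, 7, 6, 7, 1)
    λ_3+ρ ↦ (1, 2, 0, 2, 18)
    λ_4+ρ ↦ (2, 7, 6, 7, 1)
    λ_5+ρ ↦ (2, 7, 6, 7, 1)
    λ_6+ρ ↦ (1, 2, 0, 2, 18)
    λ_7+ρ ↦ (2, 7, 6, 7, 1)

Grouping the 7 weights by Ā_23-representative: 2 linkage classes.

[[1, 2, 4, 5, 7], [3, 6]]


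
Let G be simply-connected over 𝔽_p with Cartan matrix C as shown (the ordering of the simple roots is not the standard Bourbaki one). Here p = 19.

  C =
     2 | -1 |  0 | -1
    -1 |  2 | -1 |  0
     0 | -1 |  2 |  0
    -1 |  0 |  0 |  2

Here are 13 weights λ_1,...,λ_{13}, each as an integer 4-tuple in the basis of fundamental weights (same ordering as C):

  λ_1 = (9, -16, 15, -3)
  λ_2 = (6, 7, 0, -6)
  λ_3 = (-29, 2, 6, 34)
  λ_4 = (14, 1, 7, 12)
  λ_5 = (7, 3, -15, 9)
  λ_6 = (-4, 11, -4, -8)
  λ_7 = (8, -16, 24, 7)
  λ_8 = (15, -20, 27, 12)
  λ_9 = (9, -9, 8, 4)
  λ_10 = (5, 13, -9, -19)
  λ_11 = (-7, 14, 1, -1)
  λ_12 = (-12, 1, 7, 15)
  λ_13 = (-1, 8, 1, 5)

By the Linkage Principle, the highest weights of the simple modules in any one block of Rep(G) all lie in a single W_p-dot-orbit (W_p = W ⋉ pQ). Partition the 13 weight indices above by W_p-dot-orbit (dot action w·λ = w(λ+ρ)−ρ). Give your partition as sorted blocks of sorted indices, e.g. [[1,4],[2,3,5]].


C ↔ A_4 under row/col permutation; |W(A_4)| = 120.

Ā_19 reps of the 13 weights (A_4, coords as presented):

    [1] (2, 8, 1, 5)
    [2] (2, 8, 1, 5)
    [3] (6, 1, 2, 3)
    [4] (0, 9, 2, 6)
    [5] (2, 8, 1, 5)
    [6] (6, 1, 2, 3)
    [7] (0, 9, 2, 6)
    [8] (6, 0, 10, 3)
    [9] (2, 8, 1, 5)
    [10] (6, 6, 1, 5)
    [11] (0, 9, 2, 6)
    [12] (2, 8, 1, 5)
    [13] (0, 9, 2, 6)

The 13 indices split into 5 linkage classes (same alcove rep ⇔ same W_19-dot-orbit):

[[1, 2, 5, 9, 12], [3, 6], [4, 7, 11, 13], [8], [10]]


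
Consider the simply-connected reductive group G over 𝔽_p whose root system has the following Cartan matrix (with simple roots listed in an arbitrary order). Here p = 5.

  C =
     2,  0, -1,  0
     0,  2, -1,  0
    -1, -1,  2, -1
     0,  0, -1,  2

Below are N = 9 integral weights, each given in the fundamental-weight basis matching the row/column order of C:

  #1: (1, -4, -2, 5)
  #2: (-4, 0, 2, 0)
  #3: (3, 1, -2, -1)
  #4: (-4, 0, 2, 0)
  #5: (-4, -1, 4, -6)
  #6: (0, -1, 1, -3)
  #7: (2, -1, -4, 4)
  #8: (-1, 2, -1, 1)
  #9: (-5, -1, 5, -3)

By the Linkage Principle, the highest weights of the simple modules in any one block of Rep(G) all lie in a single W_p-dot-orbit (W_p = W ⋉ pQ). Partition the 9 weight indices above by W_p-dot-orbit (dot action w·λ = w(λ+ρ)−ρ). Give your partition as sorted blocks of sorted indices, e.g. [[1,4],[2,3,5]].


D_4 Cartan matrix, 4 simple roots permuted; ρ=(1,1,1,1).

Each λ_j+ρ reduced to Ā_5; 4-tuples below use C's row order:

    [1] (1, 0, 1, 1)
    [2] (3, 1, 0, 1)
    [3] (3, 1, 0, 1)
    [4] (3, 1, 0, 1)
    [5] (0, 3, 0, 2)
    [6] (1, 0, 0, 2)
    [7] (0, 3, 0, 2)
    [8] (0, 3, 0, 2)
    [9] (3, 1, 0, 1)

These 9 weights hit 4 W_5-dot-orbits; sizes (1, 4, 3, 1):

[[1], [2, 3, 4, 9], [5, 7, 8], [6]]


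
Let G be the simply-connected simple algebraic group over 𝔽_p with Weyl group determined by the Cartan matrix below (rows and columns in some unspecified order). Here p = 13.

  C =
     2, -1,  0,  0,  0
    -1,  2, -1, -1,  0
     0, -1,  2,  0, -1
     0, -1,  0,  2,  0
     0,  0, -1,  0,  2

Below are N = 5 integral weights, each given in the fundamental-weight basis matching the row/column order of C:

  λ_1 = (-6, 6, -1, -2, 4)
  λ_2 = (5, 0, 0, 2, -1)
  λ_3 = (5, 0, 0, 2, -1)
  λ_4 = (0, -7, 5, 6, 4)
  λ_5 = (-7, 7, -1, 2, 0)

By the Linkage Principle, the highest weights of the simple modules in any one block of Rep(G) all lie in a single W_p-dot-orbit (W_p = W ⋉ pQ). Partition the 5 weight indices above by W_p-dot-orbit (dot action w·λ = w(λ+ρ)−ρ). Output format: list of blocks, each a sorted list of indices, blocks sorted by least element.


Root system D_5: the 5×5 matrix C matches after relabeling.

Ā_13 reps of the 5 weights (D_5, coords as presented):

    1: (5, 1, 0, 1, 5)
    2: (6, 1, 1, 3, 0)
    3: (6, 1, 1, 3, 0)
    4: (5, 1, 0, 1, 5)
    5: (6, 1, 1, 3, 0)

The 5 indices split into 2 linkage classes (same alcove rep ⇔ same W_13-dot-orbit):

[[1, 4], [2, 3, 5]]


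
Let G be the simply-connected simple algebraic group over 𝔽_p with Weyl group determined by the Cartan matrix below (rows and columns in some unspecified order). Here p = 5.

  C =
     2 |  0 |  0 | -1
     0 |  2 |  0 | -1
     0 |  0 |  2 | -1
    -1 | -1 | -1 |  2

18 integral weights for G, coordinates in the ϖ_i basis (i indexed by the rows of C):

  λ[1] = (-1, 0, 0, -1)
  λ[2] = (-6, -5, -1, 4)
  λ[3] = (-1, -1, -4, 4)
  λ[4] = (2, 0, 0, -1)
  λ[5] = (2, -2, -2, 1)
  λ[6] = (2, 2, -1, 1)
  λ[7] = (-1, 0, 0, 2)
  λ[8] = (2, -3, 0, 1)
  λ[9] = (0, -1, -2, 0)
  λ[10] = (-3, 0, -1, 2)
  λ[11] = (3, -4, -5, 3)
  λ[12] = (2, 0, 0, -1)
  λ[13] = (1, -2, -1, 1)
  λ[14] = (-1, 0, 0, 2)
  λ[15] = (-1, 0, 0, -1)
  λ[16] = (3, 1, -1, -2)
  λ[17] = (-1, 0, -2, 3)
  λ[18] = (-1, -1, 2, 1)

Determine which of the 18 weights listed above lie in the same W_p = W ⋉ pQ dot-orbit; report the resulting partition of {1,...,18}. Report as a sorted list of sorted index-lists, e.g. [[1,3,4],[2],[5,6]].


D_4 Cartan matrix, 4 simple roots permuted; ρ=(1,1,1,1).

Each λ_j+ρ reduced to Ā_5; 4-tuples below use C's row order:

    1: (0, 1, 1, 0)
    2: (1, 0, 4, 0)
    3: (0, 0, 3, 0)
    4: (3, 1, 1, 0)
    5: (3, 1, 1, 0)
    6: (0, 0, 3, 0)
    7: (0, 1, 1, 0)
    8: (2, 1, 0, 1)
    9: (1, 0, 1, 0)
    10: (2, 1, 0, 1)
    11: (1, 0, 1, 0)
    12: (3, 1, 1, 0)
    13: (2, 1, 0, 1)
    14: (0, 1, 1, 0)
    15: (0, 1, 1, 0)
    16: (3, 1, 1, 0)
    17: (0, 1, 1, 0)
    18: (0, 0, 3, 0)

6 distinct reps among the 18 weights ⇒ 6 W_5-linkage classes:

[[1, 7, 14, 15, 17], [2], [3, 6, 18], [4, 5, 12, 16], [8, 10, 13], [9, 11]]


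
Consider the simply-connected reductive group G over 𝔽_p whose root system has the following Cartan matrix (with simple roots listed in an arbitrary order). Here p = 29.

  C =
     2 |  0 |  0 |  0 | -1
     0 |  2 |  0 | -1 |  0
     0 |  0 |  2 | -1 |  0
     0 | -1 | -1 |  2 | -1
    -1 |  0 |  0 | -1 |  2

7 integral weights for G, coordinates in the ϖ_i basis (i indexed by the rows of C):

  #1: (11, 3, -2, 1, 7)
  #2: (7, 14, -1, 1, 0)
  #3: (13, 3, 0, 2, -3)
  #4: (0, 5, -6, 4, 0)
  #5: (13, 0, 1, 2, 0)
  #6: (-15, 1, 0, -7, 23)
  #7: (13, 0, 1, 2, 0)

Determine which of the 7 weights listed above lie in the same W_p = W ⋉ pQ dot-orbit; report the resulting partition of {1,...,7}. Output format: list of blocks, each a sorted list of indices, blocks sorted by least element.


Dynkin diagram of C (from the 8 off-diagonal −1 entries): D_5.

W_29-reps of the 7 weights in Ā_29 (same 5-coord order as C):

  λ_1 → (12, 4, 1, 1, 2) · λ_2 → (8, 15, 0, 2, 1) · λ_3 → (12, 4, 1, 1, 2) · λ_4 → (1, 6, 5, 0, 1) · λ_5 → (14, 1, 2, 3, 1) · λ_6 → (14, 1, 2, 3, 1) · λ_7 → (14, 1, 2, 3, 1)

These 7 weights hit 4 W_29-dot-orbits; sizes (2, 1, 1, 3):

[[1, 3], [2], [4], [5, 6, 7]]


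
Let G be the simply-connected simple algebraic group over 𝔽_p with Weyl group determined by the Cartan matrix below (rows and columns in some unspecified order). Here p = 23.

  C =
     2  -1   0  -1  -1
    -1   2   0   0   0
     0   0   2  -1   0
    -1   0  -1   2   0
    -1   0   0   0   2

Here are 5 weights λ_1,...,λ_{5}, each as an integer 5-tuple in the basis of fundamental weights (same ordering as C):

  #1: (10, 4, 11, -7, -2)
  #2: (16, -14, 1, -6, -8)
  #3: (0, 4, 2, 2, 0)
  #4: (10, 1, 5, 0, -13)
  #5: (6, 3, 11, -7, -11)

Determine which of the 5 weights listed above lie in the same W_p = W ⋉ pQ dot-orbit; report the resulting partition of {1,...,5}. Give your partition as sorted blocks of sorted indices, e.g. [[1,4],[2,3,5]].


Dynkin diagram of C (from the 8 off-diagonal −1 entries): D_5.

Alcove-folded reps (p=23, 5 weights, presented ϖ-order):

  λ_1+ρ ↦ (1, 5, 3, 3, 1)
  λ_2+ρ ↦ (1, 5, 3, 3, 1)
  λ_3+ρ ↦ (1, 5, 3, 3, 1)
  λ_4+ρ ↦ (1, 1, 6, 0, 11)
  λ_5+ρ ↦ (1, 5, 3, 3, 1)

Partition of {1..5} into 2 W_23-dot-orbits:

[[1, 2, 3, 5], [4]]


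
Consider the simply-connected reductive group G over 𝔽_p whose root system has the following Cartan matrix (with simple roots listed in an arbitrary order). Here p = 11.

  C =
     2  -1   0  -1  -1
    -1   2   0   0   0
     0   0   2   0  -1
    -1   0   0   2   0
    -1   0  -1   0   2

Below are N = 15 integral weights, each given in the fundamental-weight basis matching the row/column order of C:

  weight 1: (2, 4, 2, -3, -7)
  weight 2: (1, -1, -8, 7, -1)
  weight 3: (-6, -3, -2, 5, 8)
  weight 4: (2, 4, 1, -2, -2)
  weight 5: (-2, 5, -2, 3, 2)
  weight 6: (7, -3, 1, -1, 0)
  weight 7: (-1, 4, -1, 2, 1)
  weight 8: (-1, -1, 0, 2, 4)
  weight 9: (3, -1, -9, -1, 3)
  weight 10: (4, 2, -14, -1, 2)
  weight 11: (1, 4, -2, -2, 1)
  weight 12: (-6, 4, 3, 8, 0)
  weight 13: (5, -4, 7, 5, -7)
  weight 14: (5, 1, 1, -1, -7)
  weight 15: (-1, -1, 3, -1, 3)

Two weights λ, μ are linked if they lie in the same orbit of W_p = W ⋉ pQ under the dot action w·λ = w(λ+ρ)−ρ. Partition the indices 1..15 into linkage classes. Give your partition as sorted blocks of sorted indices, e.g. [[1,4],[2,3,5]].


Root system D_5: the 5×5 matrix C matches after relabeling.

Ā_11 reps of the 15 weights (D_5, coords as presented):

  λ_1+ρ ↦ (0, 0, 1, 3, 2) · λ_2+ρ ↦ (0, 5, 0, 3, 1) · λ_3+ρ ↦ (1, 5, 1, 1, 1) · λ_4+ρ ↦ (1, 5, 1, 1, 1) · λ_5+ρ ↦ (0, 5, 0, 3, 1) · λ_6+ρ ↦ (0, 2, 4, 0, 2) · λ_7+ρ ↦ (0, 5, 0, 3, 1) · λ_8+ρ ↦ (0, 0, 1, 3, 2) · λ_9+ρ ↦ (0, 0, 4, 0, 3) · λ_10+ρ ↦ (0, 0, 1, 3, 2) · λ_11+ρ ↦ (1, 5, 1, 1, 1) · λ_12+ρ ↦ (1, 0, 0, 4, 1) · λ_13+ρ ↦ (0, 0, 1, 3, 2) · λ_14+ρ ↦ (0, 2, 4, 0, 2) · λ_15+ρ ↦ (0, 0, 4, 0, 3)

Grouping the 15 weights by Ā_11-representative: 6 linkage classes.

[[1, 8, 10, 13], [2, 5, 7], [3, 4, 11], [6, 14], [9, 15], [12]]
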